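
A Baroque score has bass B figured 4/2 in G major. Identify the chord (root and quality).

C major seventh

The figures 4/2 indicate a seventh chord in third inversion.
In third inversion the root lies a second above the bass: a second above B in G major is C.
The chord tones are B, C, E, G, giving C major seventh.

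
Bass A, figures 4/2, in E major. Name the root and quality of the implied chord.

B dominant seventh

The figures 4/2 indicate a seventh chord in third inversion.
In third inversion the root lies a second above the bass: a second above A in E major is B.
The chord tones are A, B, D#, F#, giving B dominant seventh.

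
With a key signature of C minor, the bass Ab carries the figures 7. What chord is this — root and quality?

Ab major seventh

The figures 7 indicate a seventh chord in root position.
In root position the bass is the root, so the root is Ab.
The chord tones are Ab, C, Eb, G, giving Ab major seventh.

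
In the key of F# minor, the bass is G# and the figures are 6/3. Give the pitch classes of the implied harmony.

A third above G# in this key is B.
A sixth above G# in this key is E.
Together with the bass G#, this spells E major in first inversion.

G#, B, E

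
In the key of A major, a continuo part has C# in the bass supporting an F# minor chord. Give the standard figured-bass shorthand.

C# is the fifth of F# minor, so the chord is in second inversion.
A triad in second inversion is figured 6/4, conventionally abbreviated 6/4.

6/4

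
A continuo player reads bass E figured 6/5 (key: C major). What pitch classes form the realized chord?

E, G, B, C

The written figures 6/5 are shorthand for 6/5/3: the 3 is implied.
A third above E in this key is G.
A fifth above E in this key is B.
A sixth above E in this key is C.
Together with the bass E, this spells C major seventh in first inversion.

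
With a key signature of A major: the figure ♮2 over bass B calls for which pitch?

Counting 1 letter step above B lands on C; in A major, that letter is C#.
The ♮2 figure makes it natural, giving C.

C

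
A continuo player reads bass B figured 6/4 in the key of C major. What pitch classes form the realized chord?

B, E, G

A fourth above B in this key is E.
A sixth above B in this key is G.
Together with the bass B, this spells E minor in second inversion.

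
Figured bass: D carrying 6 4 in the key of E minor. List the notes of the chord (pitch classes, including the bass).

D, G, B

A fourth above D in this key is G.
A sixth above D in this key is B.
Together with the bass D, this spells G major in second inversion.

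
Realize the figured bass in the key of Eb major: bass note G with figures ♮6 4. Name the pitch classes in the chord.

G, C, E

A fourth above G in this key is C.
A sixth above G in this key is Eb, made natural (E) by the ♮ figure.
Together with the bass G, this spells C major in second inversion.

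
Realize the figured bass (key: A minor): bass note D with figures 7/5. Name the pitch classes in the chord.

The written figures 7/5 are shorthand for 7/5/3: the 3 is implied.
A third above D in this key is F.
A fifth above D in this key is A.
A seventh above D in this key is C.
Together with the bass D, this spells D minor seventh in root position.

D, F, A, C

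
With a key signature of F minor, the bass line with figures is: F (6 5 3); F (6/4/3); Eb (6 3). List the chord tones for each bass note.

F (6/5/3): F, Ab, C, Db.
F (6/4/3): F, Ab, Bb, Db.
Eb (6/3): Eb, G, C.

F, Ab, C, Db | F, Ab, Bb, Db | Eb, G, C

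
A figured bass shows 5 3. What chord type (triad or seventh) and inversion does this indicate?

Intervals of 5/3 above the bass form a triad; the bass is the root, so this is root position.

triad, root position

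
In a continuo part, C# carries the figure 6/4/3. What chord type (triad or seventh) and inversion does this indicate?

seventh chord, second inversion

Intervals of 6/4/3 above the bass form a seventh chord; the bass is the fifth, so this is second inversion.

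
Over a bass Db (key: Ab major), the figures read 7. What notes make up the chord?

The written figures 7 are shorthand for 7/5/3: the 5/3 are implied.
A third above Db in this key is F.
A fifth above Db in this key is Ab.
A seventh above Db in this key is C.
Together with the bass Db, this spells Db major seventh in root position.

Db, F, Ab, C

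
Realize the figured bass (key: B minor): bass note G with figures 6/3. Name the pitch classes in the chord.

G, B, E

A third above G in this key is B.
A sixth above G in this key is E.
Together with the bass G, this spells E minor in first inversion.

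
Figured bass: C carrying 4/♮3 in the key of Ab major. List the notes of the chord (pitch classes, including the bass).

C, E, F, Ab

The written figures 4/♮3 are shorthand for 6/4/3: the 6 is implied.
A third above C in this key is Eb, made natural (E) by the ♮ figure.
A fourth above C in this key is F.
A sixth above C in this key is Ab.
Together with the bass C, this spells F minor-major seventh in second inversion.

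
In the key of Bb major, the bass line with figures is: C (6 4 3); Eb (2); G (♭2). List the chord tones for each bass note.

C, Eb, F, A | Eb, F, A, C | G, Ab, C, Eb

C (6/4/3): C, Eb, F, A.
Eb (6/4/2): Eb, F, A, C.
G (6/4/b2): G, Ab, C, Eb.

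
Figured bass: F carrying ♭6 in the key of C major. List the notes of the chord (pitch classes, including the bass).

F, A, Db

The written figures ♭6 are shorthand for 6/3: the 3 is implied.
A third above F in this key is A.
A sixth above F in this key is D, lowered to Db by the flat.
Together with the bass F, this spells Db augmented in first inversion.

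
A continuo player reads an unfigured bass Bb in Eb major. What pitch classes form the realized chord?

An unfigured bass implies 5/3.
A third above Bb in this key is D.
A fifth above Bb in this key is F.
Together with the bass Bb, this spells Bb major in root position.

Bb, D, F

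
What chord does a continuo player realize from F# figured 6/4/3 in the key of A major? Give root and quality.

B minor seventh

The figures 6/4/3 indicate a seventh chord in second inversion.
In second inversion the root lies a fourth above the bass: a fourth above F# in A major is B.
The chord tones are F#, A, B, D, giving B minor seventh.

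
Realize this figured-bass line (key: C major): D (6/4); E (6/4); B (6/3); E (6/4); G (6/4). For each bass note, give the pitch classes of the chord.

D, G, B | E, A, C | B, D, G | E, A, C | G, C, E

D (6/4): D, G, B.
E (6/4): E, A, C.
B (6/3): B, D, G.
E (6/4): E, A, C.
G (6/4): G, C, E.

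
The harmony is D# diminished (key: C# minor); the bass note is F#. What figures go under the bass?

6

F# is the third of D# diminished, so the chord is in first inversion.
A triad in first inversion is figured 6/3, conventionally abbreviated 6.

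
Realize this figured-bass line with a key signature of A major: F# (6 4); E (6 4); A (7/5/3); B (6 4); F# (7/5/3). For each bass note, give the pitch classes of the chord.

F# (6/4): F#, B, D.
E (6/4): E, A, C#.
A (7/5/3): A, C#, E, G#.
B (6/4): B, E, G#.
F# (7/5/3): F#, A, C#, E.

F#, B, D | E, A, C# | A, C#, E, G# | B, E, G# | F#, A, C#, E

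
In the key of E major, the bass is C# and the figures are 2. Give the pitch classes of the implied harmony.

C#, D#, F#, A

The written figures 2 are shorthand for 6/4/2: the 6/4 are implied.
A second above C# in this key is D#.
A fourth above C# in this key is F#.
A sixth above C# in this key is A.
Together with the bass C#, this spells D# half-diminished seventh in third inversion.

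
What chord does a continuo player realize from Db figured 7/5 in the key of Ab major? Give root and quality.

Db major seventh

The figures 7/5 indicate a seventh chord in root position.
In root position the bass is the root, so the root is Db.
The chord tones are Db, F, Ab, C, giving Db major seventh.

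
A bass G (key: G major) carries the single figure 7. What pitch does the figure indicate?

F#

Counting 6 letter steps above G lands on F; in G major, that letter is F#.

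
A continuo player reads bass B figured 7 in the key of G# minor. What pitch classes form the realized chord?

B, D#, F#, A#

The written figures 7 are shorthand for 7/5/3: the 5/3 are implied.
A third above B in this key is D#.
A fifth above B in this key is F#.
A seventh above B in this key is A#.
Together with the bass B, this spells B major seventh in root position.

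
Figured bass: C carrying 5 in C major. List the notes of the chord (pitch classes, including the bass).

The written figures 5 are shorthand for 5/3: the 3 is implied.
A third above C in this key is E.
A fifth above C in this key is G.
Together with the bass C, this spells C major in root position.

C, E, G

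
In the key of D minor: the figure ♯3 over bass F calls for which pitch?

Counting 2 letter steps above F lands on A; in D minor, that letter is A.
The #3 figure raises it a semitone, giving A#.

A#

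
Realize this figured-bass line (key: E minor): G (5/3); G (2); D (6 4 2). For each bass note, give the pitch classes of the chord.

G, B, D | G, A, C, E | D, E, G, B

G (5/3): G, B, D.
G (6/4/2): G, A, C, E.
D (6/4/2): D, E, G, B.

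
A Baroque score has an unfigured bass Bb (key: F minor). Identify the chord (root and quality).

An unfigured bass indicates a triad in root position.
In root position the bass is the root, so the root is Bb.
The chord tones are Bb, Db, F, giving Bb minor.

Bb minor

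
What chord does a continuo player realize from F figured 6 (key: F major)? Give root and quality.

D minor

The figures 6 indicate a triad in first inversion.
In first inversion the root lies a sixth above the bass: a sixth above F in F major is D.
The chord tones are F, A, D, giving D minor.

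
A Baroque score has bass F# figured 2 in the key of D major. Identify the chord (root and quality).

G major seventh

The figures 2 indicate a seventh chord in third inversion.
In third inversion the root lies a second above the bass: a second above F# in D major is G.
The chord tones are F#, G, B, D, giving G major seventh.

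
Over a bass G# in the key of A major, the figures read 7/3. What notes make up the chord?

The written figures 7/3 are shorthand for 7/5/3: the 5 is implied.
A third above G# in this key is B.
A fifth above G# in this key is D.
A seventh above G# in this key is F#.
Together with the bass G#, this spells G# half-diminished seventh in root position.

G#, B, D, F#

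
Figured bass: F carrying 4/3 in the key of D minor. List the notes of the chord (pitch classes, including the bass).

F, A, Bb, D

The written figures 4/3 are shorthand for 6/4/3: the 6 is implied.
A third above F in this key is A.
A fourth above F in this key is Bb.
A sixth above F in this key is D.
Together with the bass F, this spells Bb major seventh in second inversion.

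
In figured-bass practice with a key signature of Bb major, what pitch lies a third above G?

Bb

Counting 2 letter steps above G lands on B; in Bb major, that letter is Bb.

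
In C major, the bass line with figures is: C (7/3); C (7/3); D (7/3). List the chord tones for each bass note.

C, E, G, B | C, E, G, B | D, F, A, C

C (7/5/3): C, E, G, B.
C (7/5/3): C, E, G, B.
D (7/5/3): D, F, A, C.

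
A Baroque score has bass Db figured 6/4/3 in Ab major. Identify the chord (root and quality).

The figures 6/4/3 indicate a seventh chord in second inversion.
In second inversion the root lies a fourth above the bass: a fourth above Db in Ab major is G.
The chord tones are Db, F, G, Bb, giving G half-diminished seventh.

G half-diminished seventh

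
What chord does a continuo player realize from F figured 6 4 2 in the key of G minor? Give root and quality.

G minor seventh

The figures 6 4 2 indicate a seventh chord in third inversion.
In third inversion the root lies a second above the bass: a second above F in G minor is G.
The chord tones are F, G, Bb, D, giving G minor seventh.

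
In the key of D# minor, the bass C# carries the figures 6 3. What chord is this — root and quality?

The figures 6 3 indicate a triad in first inversion.
In first inversion the root lies a sixth above the bass: a sixth above C# in D# minor is A#.
The chord tones are C#, E#, A#, giving A# minor.

A# minor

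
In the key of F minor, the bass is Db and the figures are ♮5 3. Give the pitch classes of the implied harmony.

A third above Db in this key is F.
A fifth above Db in this key is Ab, made natural (A) by the ♮ figure.
Together with the bass Db, this spells Db augmented in root position.

Db, F, A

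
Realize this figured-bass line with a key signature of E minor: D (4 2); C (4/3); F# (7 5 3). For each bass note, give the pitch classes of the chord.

D (6/4/2): D, E, G, B.
C (6/4/3): C, E, F#, A.
F# (7/5/3): F#, A, C, E.

D, E, G, B | C, E, F#, A | F#, A, C, E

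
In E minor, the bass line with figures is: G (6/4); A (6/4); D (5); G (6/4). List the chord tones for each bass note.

G, C, E | A, D, F# | D, F#, A | G, C, E

G (6/4): G, C, E.
A (6/4): A, D, F#.
D (5/3): D, F#, A.
G (6/4): G, C, E.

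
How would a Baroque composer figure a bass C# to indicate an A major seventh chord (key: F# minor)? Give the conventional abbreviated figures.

C# is the third of A major seventh, so the chord is in first inversion.
A seventh chord in first inversion is figured 6/5/3, conventionally abbreviated 6/5.

6/5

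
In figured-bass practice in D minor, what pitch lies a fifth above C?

G

Counting 4 letter steps above C lands on G; in D minor, that letter is G.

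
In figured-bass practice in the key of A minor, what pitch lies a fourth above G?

C

Counting 3 letter steps above G lands on C; in A minor, that letter is C.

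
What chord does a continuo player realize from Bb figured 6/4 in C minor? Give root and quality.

Eb major

The figures 6/4 indicate a triad in second inversion.
In second inversion the root lies a fourth above the bass: a fourth above Bb in C minor is Eb.
The chord tones are Bb, Eb, G, giving Eb major.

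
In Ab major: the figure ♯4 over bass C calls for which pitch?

F#

Counting 3 letter steps above C lands on F; in Ab major, that letter is F.
The #4 figure raises it a semitone, giving F#.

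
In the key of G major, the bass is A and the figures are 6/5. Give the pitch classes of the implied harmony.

A, C, E, F#

The written figures 6/5 are shorthand for 6/5/3: the 3 is implied.
A third above A in this key is C.
A fifth above A in this key is E.
A sixth above A in this key is F#.
Together with the bass A, this spells F# half-diminished seventh in first inversion.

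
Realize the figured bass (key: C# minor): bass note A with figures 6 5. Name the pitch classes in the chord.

The written figures 6 5 are shorthand for 6/5/3: the 3 is implied.
A third above A in this key is C#.
A fifth above A in this key is E.
A sixth above A in this key is F#.
Together with the bass A, this spells F# minor seventh in first inversion.

A, C#, E, F#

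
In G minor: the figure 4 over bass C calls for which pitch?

Counting 3 letter steps above C lands on F; in G minor, that letter is F.

F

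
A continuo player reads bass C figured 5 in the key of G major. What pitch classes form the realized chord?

C, E, G

The written figures 5 are shorthand for 5/3: the 3 is implied.
A third above C in this key is E.
A fifth above C in this key is G.
Together with the bass C, this spells C major in root position.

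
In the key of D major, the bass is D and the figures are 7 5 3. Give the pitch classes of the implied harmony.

D, F#, A, C#

A third above D in this key is F#.
A fifth above D in this key is A.
A seventh above D in this key is C#.
Together with the bass D, this spells D major seventh in root position.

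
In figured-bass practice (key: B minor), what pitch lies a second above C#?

Counting 1 letter step above C# lands on D; in B minor, that letter is D.

D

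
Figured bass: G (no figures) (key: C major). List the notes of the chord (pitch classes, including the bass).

G, B, D

An unfigured bass implies 5/3.
A third above G in this key is B.
A fifth above G in this key is D.
Together with the bass G, this spells G major in root position.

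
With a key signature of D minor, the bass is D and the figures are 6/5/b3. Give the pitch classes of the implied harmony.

D, Fb, A, Bb

A third above D in this key is F, lowered to Fb by the flat.
A fifth above D in this key is A.
A sixth above D in this key is Bb.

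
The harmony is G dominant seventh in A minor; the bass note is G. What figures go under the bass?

G is the root of G dominant seventh, so the chord is in root position.
A seventh chord in root position is figured 7/5/3, conventionally abbreviated 7.

7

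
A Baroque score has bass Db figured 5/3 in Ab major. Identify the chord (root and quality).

Db major

The figures 5/3 indicate a triad in root position.
In root position the bass is the root, so the root is Db.
The chord tones are Db, F, Ab, giving Db major.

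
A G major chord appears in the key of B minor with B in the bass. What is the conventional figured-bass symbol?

B is the third of G major, so the chord is in first inversion.
A triad in first inversion is figured 6/3, conventionally abbreviated 6.

6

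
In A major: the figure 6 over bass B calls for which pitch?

Counting 5 letter steps above B lands on G; in A major, that letter is G#.

G#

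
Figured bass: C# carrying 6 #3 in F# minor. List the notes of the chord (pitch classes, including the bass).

C#, E#, A

A third above C# in this key is E, raised to E# by the sharp.
A sixth above C# in this key is A.
Together with the bass C#, this spells A augmented in first inversion.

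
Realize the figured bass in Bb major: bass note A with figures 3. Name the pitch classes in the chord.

A, C, Eb

The written figures 3 are shorthand for 5/3: the 5 is implied.
A third above A in this key is C.
A fifth above A in this key is Eb.
Together with the bass A, this spells A diminished in root position.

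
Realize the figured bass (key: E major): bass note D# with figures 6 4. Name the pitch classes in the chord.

A fourth above D# in this key is G#.
A sixth above D# in this key is B.
Together with the bass D#, this spells G# minor in second inversion.

D#, G#, B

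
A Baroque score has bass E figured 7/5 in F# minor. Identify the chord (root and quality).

E dominant seventh

The figures 7/5 indicate a seventh chord in root position.
In root position the bass is the root, so the root is E.
The chord tones are E, G#, B, D, giving E dominant seventh.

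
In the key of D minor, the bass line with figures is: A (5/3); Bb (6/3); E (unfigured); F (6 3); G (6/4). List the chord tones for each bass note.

A (5/3): A, C, E.
Bb (6/3): Bb, D, G.
E (5/3): E, G, Bb.
F (6/3): F, A, D.
G (6/4): G, C, E.

A, C, E | Bb, D, G | E, G, Bb | F, A, D | G, C, E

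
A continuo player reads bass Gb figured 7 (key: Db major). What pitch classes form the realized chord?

The written figures 7 are shorthand for 7/5/3: the 5/3 are implied.
A third above Gb in this key is Bb.
A fifth above Gb in this key is Db.
A seventh above Gb in this key is F.
Together with the bass Gb, this spells Gb major seventh in root position.

Gb, Bb, Db, F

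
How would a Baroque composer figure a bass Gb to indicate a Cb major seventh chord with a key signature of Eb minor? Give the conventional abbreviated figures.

Gb is the fifth of Cb major seventh, so the chord is in second inversion.
A seventh chord in second inversion is figured 6/4/3, conventionally abbreviated 4/3.

4/3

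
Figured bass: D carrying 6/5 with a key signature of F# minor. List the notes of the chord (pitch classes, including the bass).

The written figures 6/5 are shorthand for 6/5/3: the 3 is implied.
A third above D in this key is F#.
A fifth above D in this key is A.
A sixth above D in this key is B.
Together with the bass D, this spells B minor seventh in first inversion.

D, F#, A, B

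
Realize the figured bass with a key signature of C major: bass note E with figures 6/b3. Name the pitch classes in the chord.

E, Gb, C

A third above E in this key is G, lowered to Gb by the flat.
A sixth above E in this key is C.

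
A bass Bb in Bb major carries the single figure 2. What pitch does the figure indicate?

Counting 1 letter step above Bb lands on C; in Bb major, that letter is C.

C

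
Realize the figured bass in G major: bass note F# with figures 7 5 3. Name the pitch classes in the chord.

F#, A, C, E

A third above F# in this key is A.
A fifth above F# in this key is C.
A seventh above F# in this key is E.
Together with the bass F#, this spells F# half-diminished seventh in root position.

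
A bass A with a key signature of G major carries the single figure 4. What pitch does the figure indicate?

D

Counting 3 letter steps above A lands on D; in G major, that letter is D.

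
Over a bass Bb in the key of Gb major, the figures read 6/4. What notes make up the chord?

Bb, Eb, Gb

A fourth above Bb in this key is Eb.
A sixth above Bb in this key is Gb.
Together with the bass Bb, this spells Eb minor in second inversion.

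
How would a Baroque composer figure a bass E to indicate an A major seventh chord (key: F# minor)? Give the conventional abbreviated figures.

4/3

E is the fifth of A major seventh, so the chord is in second inversion.
A seventh chord in second inversion is figured 6/4/3, conventionally abbreviated 4/3.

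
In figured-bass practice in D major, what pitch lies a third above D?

Counting 2 letter steps above D lands on F; in D major, that letter is F#.

F#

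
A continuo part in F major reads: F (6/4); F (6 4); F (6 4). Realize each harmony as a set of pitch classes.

F, Bb, D | F, Bb, D | F, Bb, D

F (6/4): F, Bb, D.
F (6/4): F, Bb, D.
F (6/4): F, Bb, D.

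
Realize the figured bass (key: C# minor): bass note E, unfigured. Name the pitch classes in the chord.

E, G#, B

An unfigured bass implies 5/3.
A third above E in this key is G#.
A fifth above E in this key is B.
Together with the bass E, this spells E major in root position.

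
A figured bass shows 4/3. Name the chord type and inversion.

seventh chord, second inversion

4/3 is shorthand for 6/4/3.
Intervals of 6/4/3 above the bass form a seventh chord; the bass is the fifth, so this is second inversion.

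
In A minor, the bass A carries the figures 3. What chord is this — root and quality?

The figures 3 indicate a triad in root position.
In root position the bass is the root, so the root is A.
The chord tones are A, C, E, giving A minor.

A minor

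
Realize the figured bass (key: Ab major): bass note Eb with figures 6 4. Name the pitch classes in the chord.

Eb, Ab, C

A fourth above Eb in this key is Ab.
A sixth above Eb in this key is C.
Together with the bass Eb, this spells Ab major in second inversion.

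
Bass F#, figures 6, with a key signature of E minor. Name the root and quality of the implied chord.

The figures 6 indicate a triad in first inversion.
In first inversion the root lies a sixth above the bass: a sixth above F# in E minor is D.
The chord tones are F#, A, D, giving D major.

D major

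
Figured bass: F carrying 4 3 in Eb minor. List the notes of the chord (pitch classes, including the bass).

F, Ab, Bb, Db

The written figures 4 3 are shorthand for 6/4/3: the 6 is implied.
A third above F in this key is Ab.
A fourth above F in this key is Bb.
A sixth above F in this key is Db.
Together with the bass F, this spells Bb minor seventh in second inversion.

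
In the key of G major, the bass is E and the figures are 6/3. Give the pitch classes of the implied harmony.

E, G, C

A third above E in this key is G.
A sixth above E in this key is C.
Together with the bass E, this spells C major in first inversion.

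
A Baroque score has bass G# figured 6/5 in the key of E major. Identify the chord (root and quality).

The figures 6/5 indicate a seventh chord in first inversion.
In first inversion the root lies a sixth above the bass: a sixth above G# in E major is E.
The chord tones are G#, B, D#, E, giving E major seventh.

E major seventh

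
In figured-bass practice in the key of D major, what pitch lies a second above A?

B

Counting 1 letter step above A lands on B; in D major, that letter is B.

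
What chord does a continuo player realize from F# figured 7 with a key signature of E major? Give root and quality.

The figures 7 indicate a seventh chord in root position.
In root position the bass is the root, so the root is F#.
The chord tones are F#, A, C#, E, giving F# minor seventh.

F# minor seventh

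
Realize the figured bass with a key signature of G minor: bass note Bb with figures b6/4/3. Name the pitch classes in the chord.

A third above Bb in this key is D.
A fourth above Bb in this key is Eb.
A sixth above Bb in this key is G, lowered to Gb by the flat.
Together with the bass Bb, this spells Eb minor-major seventh in second inversion.

Bb, D, Eb, Gb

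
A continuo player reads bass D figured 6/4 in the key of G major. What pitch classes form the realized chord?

A fourth above D in this key is G.
A sixth above D in this key is B.
Together with the bass D, this spells G major in second inversion.

D, G, B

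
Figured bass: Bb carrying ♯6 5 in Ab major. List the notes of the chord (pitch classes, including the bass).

The written figures ♯6 5 are shorthand for 6/5/3: the 3 is implied.
A third above Bb in this key is Db.
A fifth above Bb in this key is F.
A sixth above Bb in this key is G, raised to G# by the sharp.

Bb, Db, F, G#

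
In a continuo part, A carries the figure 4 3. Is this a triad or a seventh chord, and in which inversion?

seventh chord, second inversion

4 3 is shorthand for 6/4/3.
Intervals of 6/4/3 above the bass form a seventh chord; the bass is the fifth, so this is second inversion.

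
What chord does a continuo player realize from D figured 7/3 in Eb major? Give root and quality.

The figures 7/3 indicate a seventh chord in root position.
In root position the bass is the root, so the root is D.
The chord tones are D, F, Ab, C, giving D half-diminished seventh.

D half-diminished seventh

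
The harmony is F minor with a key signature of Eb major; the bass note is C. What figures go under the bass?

6/4

C is the fifth of F minor, so the chord is in second inversion.
A triad in second inversion is figured 6/4, conventionally abbreviated 6/4.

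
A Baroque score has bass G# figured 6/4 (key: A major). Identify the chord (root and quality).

The figures 6/4 indicate a triad in second inversion.
In second inversion the root lies a fourth above the bass: a fourth above G# in A major is C#.
The chord tones are G#, C#, E, giving C# minor.

C# minor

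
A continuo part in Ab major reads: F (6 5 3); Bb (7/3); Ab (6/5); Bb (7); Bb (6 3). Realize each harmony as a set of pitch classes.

F, Ab, C, Db | Bb, Db, F, Ab | Ab, C, Eb, F | Bb, Db, F, Ab | Bb, Db, G

F (6/5/3): F, Ab, C, Db.
Bb (7/5/3): Bb, Db, F, Ab.
Ab (6/5/3): Ab, C, Eb, F.
Bb (7/5/3): Bb, Db, F, Ab.
Bb (6/3): Bb, Db, G.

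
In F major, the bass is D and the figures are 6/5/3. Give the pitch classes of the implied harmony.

A third above D in this key is F.
A fifth above D in this key is A.
A sixth above D in this key is Bb.
Together with the bass D, this spells Bb major seventh in first inversion.

D, F, A, Bb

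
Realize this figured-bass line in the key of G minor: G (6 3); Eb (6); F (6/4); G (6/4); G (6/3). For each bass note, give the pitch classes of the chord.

G, Bb, Eb | Eb, G, C | F, Bb, D | G, C, Eb | G, Bb, Eb

G (6/3): G, Bb, Eb.
Eb (6/3): Eb, G, C.
F (6/4): F, Bb, D.
G (6/4): G, C, Eb.
G (6/3): G, Bb, Eb.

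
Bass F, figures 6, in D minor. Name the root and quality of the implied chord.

The figures 6 indicate a triad in first inversion.
In first inversion the root lies a sixth above the bass: a sixth above F in D minor is D.
The chord tones are F, A, D, giving D minor.

D minor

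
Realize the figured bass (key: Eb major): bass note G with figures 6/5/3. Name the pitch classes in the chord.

G, Bb, D, Eb

A third above G in this key is Bb.
A fifth above G in this key is D.
A sixth above G in this key is Eb.
Together with the bass G, this spells Eb major seventh in first inversion.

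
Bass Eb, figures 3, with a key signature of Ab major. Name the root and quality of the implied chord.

Eb major

The figures 3 indicate a triad in root position.
In root position the bass is the root, so the root is Eb.
The chord tones are Eb, G, Bb, giving Eb major.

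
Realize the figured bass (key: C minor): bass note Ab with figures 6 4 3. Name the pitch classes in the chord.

Ab, C, D, F

A third above Ab in this key is C.
A fourth above Ab in this key is D.
A sixth above Ab in this key is F.
Together with the bass Ab, this spells D half-diminished seventh in second inversion.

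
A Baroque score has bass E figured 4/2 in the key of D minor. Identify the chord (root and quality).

F major seventh

The figures 4/2 indicate a seventh chord in third inversion.
In third inversion the root lies a second above the bass: a second above E in D minor is F.
The chord tones are E, F, A, C, giving F major seventh.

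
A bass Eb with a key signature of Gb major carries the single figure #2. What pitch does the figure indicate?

Counting 1 letter step above Eb lands on F; in Gb major, that letter is F.
The #2 figure raises it a semitone, giving F#.

F#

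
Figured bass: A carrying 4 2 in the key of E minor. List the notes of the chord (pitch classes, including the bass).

A, B, D, F#

The written figures 4 2 are shorthand for 6/4/2: the 6 is implied.
A second above A in this key is B.
A fourth above A in this key is D.
A sixth above A in this key is F#.
Together with the bass A, this spells B minor seventh in third inversion.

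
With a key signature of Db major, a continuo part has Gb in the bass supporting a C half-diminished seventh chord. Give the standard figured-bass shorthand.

4/3

Gb is the fifth of C half-diminished seventh, so the chord is in second inversion.
A seventh chord in second inversion is figured 6/4/3, conventionally abbreviated 4/3.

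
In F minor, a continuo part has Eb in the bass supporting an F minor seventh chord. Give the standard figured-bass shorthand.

4/2

Eb is the seventh of F minor seventh, so the chord is in third inversion.
A seventh chord in third inversion is figured 6/4/2, conventionally abbreviated 4/2.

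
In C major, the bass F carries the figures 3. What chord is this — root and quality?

F major

The figures 3 indicate a triad in root position.
In root position the bass is the root, so the root is F.
The chord tones are F, A, C, giving F major.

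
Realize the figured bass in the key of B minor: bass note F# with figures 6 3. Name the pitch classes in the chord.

F#, A, D

A third above F# in this key is A.
A sixth above F# in this key is D.
Together with the bass F#, this spells D major in first inversion.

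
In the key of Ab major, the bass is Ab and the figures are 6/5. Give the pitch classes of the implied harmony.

Ab, C, Eb, F

The written figures 6/5 are shorthand for 6/5/3: the 3 is implied.
A third above Ab in this key is C.
A fifth above Ab in this key is Eb.
A sixth above Ab in this key is F.
Together with the bass Ab, this spells F minor seventh in first inversion.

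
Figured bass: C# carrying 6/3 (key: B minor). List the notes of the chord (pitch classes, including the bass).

A third above C# in this key is E.
A sixth above C# in this key is A.
Together with the bass C#, this spells A major in first inversion.

C#, E, A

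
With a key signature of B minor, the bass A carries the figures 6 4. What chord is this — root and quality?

The figures 6 4 indicate a triad in second inversion.
In second inversion the root lies a fourth above the bass: a fourth above A in B minor is D.
The chord tones are A, D, F#, giving D major.

D major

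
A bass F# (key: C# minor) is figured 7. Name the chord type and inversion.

seventh chord, root position

7 is shorthand for 7/5/3.
Intervals of 7/5/3 above the bass form a seventh chord; the bass is the root, so this is root position.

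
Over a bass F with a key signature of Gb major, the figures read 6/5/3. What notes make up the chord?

A third above F in this key is Ab.
A fifth above F in this key is Cb.
A sixth above F in this key is Db.
Together with the bass F, this spells Db dominant seventh in first inversion.

F, Ab, Cb, Db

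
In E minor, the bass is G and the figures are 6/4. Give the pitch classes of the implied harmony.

G, C, E

A fourth above G in this key is C.
A sixth above G in this key is E.
Together with the bass G, this spells C major in second inversion.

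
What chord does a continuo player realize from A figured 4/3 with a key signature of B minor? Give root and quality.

The figures 4/3 indicate a seventh chord in second inversion.
In second inversion the root lies a fourth above the bass: a fourth above A in B minor is D.
The chord tones are A, C#, D, F#, giving D major seventh.

D major seventh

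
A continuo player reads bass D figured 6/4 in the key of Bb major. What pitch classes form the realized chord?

D, G, Bb

A fourth above D in this key is G.
A sixth above D in this key is Bb.
Together with the bass D, this spells G minor in second inversion.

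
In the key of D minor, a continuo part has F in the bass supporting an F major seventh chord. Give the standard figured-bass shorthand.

7

F is the root of F major seventh, so the chord is in root position.
A seventh chord in root position is figured 7/5/3, conventionally abbreviated 7.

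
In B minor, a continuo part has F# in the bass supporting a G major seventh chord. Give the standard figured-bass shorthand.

4/2

F# is the seventh of G major seventh, so the chord is in third inversion.
A seventh chord in third inversion is figured 6/4/2, conventionally abbreviated 4/2.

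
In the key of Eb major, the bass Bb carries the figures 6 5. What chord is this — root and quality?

The figures 6 5 indicate a seventh chord in first inversion.
In first inversion the root lies a sixth above the bass: a sixth above Bb in Eb major is G.
The chord tones are Bb, D, F, G, giving G minor seventh.

G minor seventh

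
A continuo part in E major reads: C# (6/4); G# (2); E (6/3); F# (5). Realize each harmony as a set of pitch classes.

C# (6/4): C#, F#, A.
G# (6/4/2): G#, A, C#, E.
E (6/3): E, G#, C#.
F# (5/3): F#, A, C#.

C#, F#, A | G#, A, C#, E | E, G#, C# | F#, A, C#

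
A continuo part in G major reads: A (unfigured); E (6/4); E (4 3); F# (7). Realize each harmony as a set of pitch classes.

A (5/3): A, C, E.
E (6/4): E, A, C.
E (6/4/3): E, G, A, C.
F# (7/5/3): F#, A, C, E.

A, C, E | E, A, C | E, G, A, C | F#, A, C, E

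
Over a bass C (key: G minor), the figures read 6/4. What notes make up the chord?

A fourth above C in this key is F.
A sixth above C in this key is A.
Together with the bass C, this spells F major in second inversion.

C, F, A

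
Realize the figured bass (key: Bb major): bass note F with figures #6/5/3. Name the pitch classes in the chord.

A third above F in this key is A.
A fifth above F in this key is C.
A sixth above F in this key is D, raised to D# by the sharp.

F, A, C, D#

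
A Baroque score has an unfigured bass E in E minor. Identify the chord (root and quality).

An unfigured bass indicates a triad in root position.
In root position the bass is the root, so the root is E.
The chord tones are E, G, B, giving E minor.

E minor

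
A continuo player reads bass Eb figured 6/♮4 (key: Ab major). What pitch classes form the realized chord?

A fourth above Eb in this key is Ab, made natural (A) by the ♮ figure.
A sixth above Eb in this key is C.
Together with the bass Eb, this spells A diminished in second inversion.

Eb, A, C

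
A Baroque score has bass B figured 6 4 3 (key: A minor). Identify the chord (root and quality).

E minor seventh

The figures 6 4 3 indicate a seventh chord in second inversion.
In second inversion the root lies a fourth above the bass: a fourth above B in A minor is E.
The chord tones are B, D, E, G, giving E minor seventh.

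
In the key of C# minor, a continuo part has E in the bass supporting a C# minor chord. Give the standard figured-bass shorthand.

6

E is the third of C# minor, so the chord is in first inversion.
A triad in first inversion is figured 6/3, conventionally abbreviated 6.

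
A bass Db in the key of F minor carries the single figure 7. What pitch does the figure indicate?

C

Counting 6 letter steps above Db lands on C; in F minor, that letter is C.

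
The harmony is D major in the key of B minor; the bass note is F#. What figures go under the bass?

6

F# is the third of D major, so the chord is in first inversion.
A triad in first inversion is figured 6/3, conventionally abbreviated 6.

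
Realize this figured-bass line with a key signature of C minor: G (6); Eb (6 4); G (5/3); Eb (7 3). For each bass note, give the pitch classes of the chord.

G (6/3): G, Bb, Eb.
Eb (6/4): Eb, Ab, C.
G (5/3): G, Bb, D.
Eb (7/5/3): Eb, G, Bb, D.

G, Bb, Eb | Eb, Ab, C | G, Bb, D | Eb, G, Bb, D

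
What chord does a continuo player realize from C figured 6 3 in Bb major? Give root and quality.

The figures 6 3 indicate a triad in first inversion.
In first inversion the root lies a sixth above the bass: a sixth above C in Bb major is A.
The chord tones are C, Eb, A, giving A diminished.

A diminished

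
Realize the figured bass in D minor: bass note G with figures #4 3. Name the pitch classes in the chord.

The written figures #4 3 are shorthand for 6/4/3: the 6 is implied.
A third above G in this key is Bb.
A fourth above G in this key is C, raised to C# by the sharp.
A sixth above G in this key is E.
Together with the bass G, this spells C# diminished seventh in second inversion.

G, Bb, C#, E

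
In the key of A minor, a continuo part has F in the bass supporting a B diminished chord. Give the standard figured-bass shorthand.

F is the fifth of B diminished, so the chord is in second inversion.
A triad in second inversion is figured 6/4, conventionally abbreviated 6/4.

6/4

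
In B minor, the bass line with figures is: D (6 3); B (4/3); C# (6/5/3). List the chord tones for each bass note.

D, F#, B | B, D, E, G | C#, E, G, A

D (6/3): D, F#, B.
B (6/4/3): B, D, E, G.
C# (6/5/3): C#, E, G, A.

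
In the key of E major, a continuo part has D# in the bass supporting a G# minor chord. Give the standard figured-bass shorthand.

D# is the fifth of G# minor, so the chord is in second inversion.
A triad in second inversion is figured 6/4, conventionally abbreviated 6/4.

6/4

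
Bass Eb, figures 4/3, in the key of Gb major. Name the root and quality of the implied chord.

The figures 4/3 indicate a seventh chord in second inversion.
In second inversion the root lies a fourth above the bass: a fourth above Eb in Gb major is Ab.
The chord tones are Eb, Gb, Ab, Cb, giving Ab minor seventh.

Ab minor seventh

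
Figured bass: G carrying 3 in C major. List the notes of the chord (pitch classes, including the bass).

G, B, D

The written figures 3 are shorthand for 5/3: the 5 is implied.
A third above G in this key is B.
A fifth above G in this key is D.
Together with the bass G, this spells G major in root position.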